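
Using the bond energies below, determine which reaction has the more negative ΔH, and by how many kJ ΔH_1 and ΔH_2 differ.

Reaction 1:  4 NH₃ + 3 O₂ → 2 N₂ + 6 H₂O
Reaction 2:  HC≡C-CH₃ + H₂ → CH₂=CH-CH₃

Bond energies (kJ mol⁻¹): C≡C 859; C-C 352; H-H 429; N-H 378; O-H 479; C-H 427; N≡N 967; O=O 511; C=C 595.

Reaction 1, by 1452 kJ

Reaction 1:
  Bonds broken (reactants):
    N-H: 12 × 378 = 4536
    O=O: 3 × 511 = 1533
    Σ(broken) = 6069 kJ
  Bonds formed (products):
    N≡N: 2 × 967 = 1934
    O-H: 12 × 479 = 5748
    Σ(formed) = 7682 kJ
  ΔH_1 = 6069 − 7682 = −1613 kJ
Reaction 2:
  Bonds broken (reactants):
    C≡C: 1 × 859 = 859
    C-C: 1 × 352 = 352
    C-H: 4 × 427 = 1708
    H-H: 1 × 429 = 429
    Σ(broken) = 3348 kJ
  Bonds formed (products):
    C-C: 1 × 352 = 352
    C-H: 6 × 427 = 2562
    C=C: 1 × 595 = 595
    Σ(formed) = 3509 kJ
  ΔH_2 = 3348 − 3509 = −161 kJ
ΔH_1 − ΔH_2 = −1452 kJ, so reaction 1 has the more negative ΔH; |ΔH_1 − ΔH_2| = 1452 kJ.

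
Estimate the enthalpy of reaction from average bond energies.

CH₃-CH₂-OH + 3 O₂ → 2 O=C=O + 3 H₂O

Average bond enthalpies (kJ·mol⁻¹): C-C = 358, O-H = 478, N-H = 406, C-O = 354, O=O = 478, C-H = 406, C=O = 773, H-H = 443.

ΔH ≈ −1306 kJ

Bonds broken (reactants):
  C-C: 1 × 358 = 358
  C-H: 5 × 406 = 2030
  C-O: 1 × 354 = 354
  O-H: 1 × 478 = 478
  O=O: 3 × 478 = 1434
  Σ(broken) = 4654 kJ
Bonds formed (products):
  C=O: 4 × 773 = 3092
  O-H: 6 × 478 = 2868
  Σ(formed) = 5960 kJ
ΔH = Σ(broken) − Σ(formed) = 4654 − 5960 = −1306 kJ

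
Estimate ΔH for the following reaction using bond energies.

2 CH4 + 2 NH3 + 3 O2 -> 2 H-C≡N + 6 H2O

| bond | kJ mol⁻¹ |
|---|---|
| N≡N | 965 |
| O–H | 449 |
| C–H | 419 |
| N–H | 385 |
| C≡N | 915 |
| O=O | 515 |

ΔH ≈ −849 kJ

Bonds broken (reactants):
  C–H: 8 × 419 = 3352
  N–H: 6 × 385 = 2310
  O=O: 3 × 515 = 1545
  Σ(broken) = 7207 kJ
Bonds formed (products):
  C≡N: 2 × 915 = 1830
  C–H: 2 × 419 = 838
  O–H: 12 × 449 = 5388
  Σ(formed) = 8056 kJ
ΔH = Σ(broken) − Σ(formed) = 7207 − 8056 = −849 kJ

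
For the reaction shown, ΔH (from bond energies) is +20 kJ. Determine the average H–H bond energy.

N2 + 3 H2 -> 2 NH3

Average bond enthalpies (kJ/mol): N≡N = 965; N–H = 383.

D(H–H) ≈ 451 kJ/mol

Let D be the H–H bond energy.
Σ(broken) = 3×D + 1×965 = 965 + 3D
Σ(formed) = 6×383 = 2298
ΔH = Σ(broken) − Σ(formed) = (965 + 3D) − (2298) = −1333 + 3D
Setting this equal to +20 kJ gives 3D = 1353, so D = 451 kJ/mol.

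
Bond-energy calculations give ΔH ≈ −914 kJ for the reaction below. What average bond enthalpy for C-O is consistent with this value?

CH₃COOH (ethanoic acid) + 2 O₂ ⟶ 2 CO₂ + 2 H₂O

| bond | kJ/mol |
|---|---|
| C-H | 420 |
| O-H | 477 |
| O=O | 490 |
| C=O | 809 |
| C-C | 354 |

Let D be the C-O bond energy.
Σ(broken) = 1×354 + 3×420 + 1×D + 1×809 + 1×477 + 2×490 = 3880 + D
Σ(formed) = 4×809 + 4×477 = 5144
ΔH = Σ(broken) − Σ(formed) = (3880 + D) − (5144) = −1264 + D
Setting this equal to −914 kJ gives D = 350 kJ/mol.

D(C-O) ≈ 350 kJ/mol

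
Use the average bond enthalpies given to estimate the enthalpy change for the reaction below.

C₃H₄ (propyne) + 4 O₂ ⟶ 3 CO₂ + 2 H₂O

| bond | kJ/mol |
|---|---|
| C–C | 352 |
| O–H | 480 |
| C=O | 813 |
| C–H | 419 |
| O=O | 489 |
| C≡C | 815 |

ΔH ≈ −1999 kJ

Bonds broken (reactants):
  C≡C: 1 × 815 = 815
  C–C: 1 × 352 = 352
  C–H: 4 × 419 = 1676
  O=O: 4 × 489 = 1956
  Σ(broken) = 4799 kJ
Bonds formed (products):
  C=O: 6 × 813 = 4878
  O–H: 4 × 480 = 1920
  Σ(formed) = 6798 kJ
ΔH = Σ(broken) − Σ(formed) = 4799 − 6798 = −1999 kJ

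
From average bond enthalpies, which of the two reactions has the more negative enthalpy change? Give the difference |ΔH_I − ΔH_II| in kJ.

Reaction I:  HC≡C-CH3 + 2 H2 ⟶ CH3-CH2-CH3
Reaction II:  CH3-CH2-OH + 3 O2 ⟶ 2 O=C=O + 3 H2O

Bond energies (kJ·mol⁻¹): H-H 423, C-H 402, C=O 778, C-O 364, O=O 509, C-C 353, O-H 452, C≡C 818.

Reaction I:
  Bonds broken (reactants):
    C≡C: 1 × 818 = 818
    C-C: 1 × 353 = 353
    C-H: 4 × 402 = 1608
    H-H: 2 × 423 = 846
    Σ(broken) = 3625 kJ
  Bonds formed (products):
    C-C: 2 × 353 = 706
    C-H: 8 × 402 = 3216
    Σ(formed) = 3922 kJ
  ΔH_I = 3625 − 3922 = −297 kJ
Reaction II:
  Bonds broken (reactants):
    C-C: 1 × 353 = 353
    C-H: 5 × 402 = 2010
    C-O: 1 × 364 = 364
    O-H: 1 × 452 = 452
    O=O: 3 × 509 = 1527
    Σ(broken) = 4706 kJ
  Bonds formed (products):
    C=O: 4 × 778 = 3112
    O-H: 6 × 452 = 2712
    Σ(formed) = 5824 kJ
  ΔH_II = 4706 − 5824 = −1118 kJ
ΔH_I − ΔH_II = +821 kJ, so reaction II has the more negative ΔH; |ΔH_I − ΔH_II| = 821 kJ.

Reaction II, by 821 kJ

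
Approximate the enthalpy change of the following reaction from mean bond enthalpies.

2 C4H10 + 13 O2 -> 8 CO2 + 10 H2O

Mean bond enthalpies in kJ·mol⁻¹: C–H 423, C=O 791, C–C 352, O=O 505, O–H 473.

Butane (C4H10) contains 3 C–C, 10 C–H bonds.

ΔH ≈ −4979 kJ

Bonds broken (reactants):
  C–C: 6 × 352 = 2112
  C–H: 20 × 423 = 8460
  O=O: 13 × 505 = 6565
  Σ(broken) = 17137 kJ
Bonds formed (products):
  C=O: 16 × 791 = 12656
  O–H: 20 × 473 = 9460
  Σ(formed) = 22116 kJ
ΔH = Σ(broken) − Σ(formed) = 17137 − 22116 = −4979 kJ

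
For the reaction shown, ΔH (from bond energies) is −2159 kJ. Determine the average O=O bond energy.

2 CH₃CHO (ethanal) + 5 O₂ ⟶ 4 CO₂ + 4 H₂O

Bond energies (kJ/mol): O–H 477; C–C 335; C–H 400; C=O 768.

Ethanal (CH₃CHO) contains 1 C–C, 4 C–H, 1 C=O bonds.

Let D be the O=O bond energy.
Σ(broken) = 2×335 + 8×400 + 2×768 + 5×D = 5406 + 5D
Σ(formed) = 8×768 + 8×477 = 9960
ΔH = Σ(broken) − Σ(formed) = (5406 + 5D) − (9960) = −4554 + 5D
Setting this equal to −2159 kJ gives 5D = 2395, so D = 479 kJ/mol.

D(O=O) ≈ 479 kJ/mol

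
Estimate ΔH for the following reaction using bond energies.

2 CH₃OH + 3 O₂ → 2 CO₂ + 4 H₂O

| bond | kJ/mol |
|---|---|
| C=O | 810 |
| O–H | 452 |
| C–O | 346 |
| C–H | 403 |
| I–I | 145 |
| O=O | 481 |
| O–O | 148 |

Bonds broken (reactants):
  C–H: 6 × 403 = 2418
  C–O: 2 × 346 = 692
  O–H: 2 × 452 = 904
  O=O: 3 × 481 = 1443
  Σ(broken) = 5457 kJ
Bonds formed (products):
  C=O: 4 × 810 = 3240
  O–H: 8 × 452 = 3616
  Σ(formed) = 6856 kJ
ΔH = Σ(broken) − Σ(formed) = 5457 − 6856 = −1399 kJ

ΔH ≈ −1399 kJ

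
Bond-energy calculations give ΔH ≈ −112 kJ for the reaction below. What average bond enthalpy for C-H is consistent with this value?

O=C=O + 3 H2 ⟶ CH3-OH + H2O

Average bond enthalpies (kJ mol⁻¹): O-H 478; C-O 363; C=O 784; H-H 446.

Let D be the C-H bond energy.
Σ(broken) = 2×784 + 3×446 = 2906
Σ(formed) = 3×D + 1×363 + 3×478 = 1797 + 3D
ΔH = Σ(broken) − Σ(formed) = (2906) − (1797 + 3D) = +1109 − 3D
Setting this equal to −112 kJ gives 3D = 1221, so D = 407 kJ/mol.

D(C-H) ≈ 407 kJ/mol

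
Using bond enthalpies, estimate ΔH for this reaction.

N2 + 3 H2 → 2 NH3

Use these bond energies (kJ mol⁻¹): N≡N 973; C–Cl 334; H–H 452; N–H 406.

ΔH ≈ −107 kJ

Bonds broken (reactants):
  H–H: 3 × 452 = 1356
  N≡N: 1 × 973 = 973
  Σ(broken) = 2329 kJ
Bonds formed (products):
  N–H: 6 × 406 = 2436
  Σ(formed) = 2436 kJ
ΔH = Σ(broken) − Σ(formed) = 2329 − 2436 = −107 kJ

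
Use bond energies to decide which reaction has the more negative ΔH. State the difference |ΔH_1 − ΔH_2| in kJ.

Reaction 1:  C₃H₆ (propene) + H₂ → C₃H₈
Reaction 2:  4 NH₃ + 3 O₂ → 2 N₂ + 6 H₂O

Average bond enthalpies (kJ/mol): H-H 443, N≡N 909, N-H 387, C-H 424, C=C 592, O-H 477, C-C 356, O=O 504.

Reaction 2, by 1217 kJ

Reaction 1:
  Bonds broken (reactants):
    C-C: 1 × 356 = 356
    C-H: 6 × 424 = 2544
    C=C: 1 × 592 = 592
    H-H: 1 × 443 = 443
    Σ(broken) = 3935 kJ
  Bonds formed (products):
    C-C: 2 × 356 = 712
    C-H: 8 × 424 = 3392
    Σ(formed) = 4104 kJ
  ΔH_1 = 3935 − 4104 = −169 kJ
Reaction 2:
  Bonds broken (reactants):
    N-H: 12 × 387 = 4644
    O=O: 3 × 504 = 1512
    Σ(broken) = 6156 kJ
  Bonds formed (products):
    N≡N: 2 × 909 = 1818
    O-H: 12 × 477 = 5724
    Σ(formed) = 7542 kJ
  ΔH_2 = 6156 − 7542 = −1386 kJ
ΔH_1 − ΔH_2 = +1217 kJ, so reaction 2 has the more negative ΔH; |ΔH_1 − ΔH_2| = 1217 kJ.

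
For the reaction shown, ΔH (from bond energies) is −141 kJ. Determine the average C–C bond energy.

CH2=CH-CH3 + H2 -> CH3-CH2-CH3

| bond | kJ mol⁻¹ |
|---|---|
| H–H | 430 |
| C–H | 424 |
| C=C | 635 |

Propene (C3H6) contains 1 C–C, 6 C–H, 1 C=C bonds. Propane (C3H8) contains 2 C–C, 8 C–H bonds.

D(C–C) ≈ 358 kJ/mol

Let D be the C–C bond energy.
Σ(broken) = 1×D + 6×424 + 1×635 + 1×430 = 3609 + D
Σ(formed) = 2×D + 8×424 = 3392 + 2D
ΔH = Σ(broken) − Σ(formed) = (3609 + D) − (3392 + 2D) = +217 − D
Setting this equal to −141 kJ gives D = 358 kJ/mol.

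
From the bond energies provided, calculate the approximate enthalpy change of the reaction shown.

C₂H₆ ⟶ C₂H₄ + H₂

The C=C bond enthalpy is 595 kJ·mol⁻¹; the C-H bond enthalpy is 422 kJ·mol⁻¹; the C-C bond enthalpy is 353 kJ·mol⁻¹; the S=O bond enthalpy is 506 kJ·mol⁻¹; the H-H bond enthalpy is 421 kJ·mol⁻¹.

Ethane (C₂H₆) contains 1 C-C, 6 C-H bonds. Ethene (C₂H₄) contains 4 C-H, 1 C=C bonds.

ΔH ≈ +181 kJ

Bonds broken (reactants):
  C-C: 1 × 353 = 353
  C-H: 6 × 422 = 2532
  Σ(broken) = 2885 kJ
Bonds formed (products):
  C-H: 4 × 422 = 1688
  C=C: 1 × 595 = 595
  H-H: 1 × 421 = 421
  Σ(formed) = 2704 kJ
ΔH = Σ(broken) − Σ(formed) = 2885 − 2704 = +181 kJ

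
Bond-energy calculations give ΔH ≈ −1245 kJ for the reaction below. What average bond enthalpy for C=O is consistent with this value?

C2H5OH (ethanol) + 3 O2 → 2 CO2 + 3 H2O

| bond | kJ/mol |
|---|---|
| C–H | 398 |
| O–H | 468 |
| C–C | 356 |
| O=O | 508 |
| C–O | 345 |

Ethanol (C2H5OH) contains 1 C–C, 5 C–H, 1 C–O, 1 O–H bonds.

Let D be the C=O bond energy.
Σ(broken) = 1×356 + 5×398 + 1×345 + 1×468 + 3×508 = 4683
Σ(formed) = 4×D + 6×468 = 2808 + 4D
ΔH = Σ(broken) − Σ(formed) = (4683) − (2808 + 4D) = +1875 − 4D
Setting this equal to −1245 kJ gives 4D = 3120, so D = 780 kJ/mol.

D(C=O) ≈ 780 kJ/mol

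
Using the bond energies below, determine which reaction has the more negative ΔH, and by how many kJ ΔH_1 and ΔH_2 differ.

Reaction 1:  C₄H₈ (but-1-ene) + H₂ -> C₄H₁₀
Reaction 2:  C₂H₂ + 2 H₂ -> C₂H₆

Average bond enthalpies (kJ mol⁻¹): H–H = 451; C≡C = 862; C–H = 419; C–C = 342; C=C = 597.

Reaction 2, by 122 kJ

Reaction 1:
  Bonds broken (reactants):
    C–C: 2 × 342 = 684
    C–H: 8 × 419 = 3352
    C=C: 1 × 597 = 597
    H–H: 1 × 451 = 451
    Σ(broken) = 5084 kJ
  Bonds formed (products):
    C–C: 3 × 342 = 1026
    C–H: 10 × 419 = 4190
    Σ(formed) = 5216 kJ
  ΔH_1 = 5084 − 5216 = −132 kJ
Reaction 2:
  Bonds broken (reactants):
    C≡C: 1 × 862 = 862
    C–H: 2 × 419 = 838
    H–H: 2 × 451 = 902
    Σ(broken) = 2602 kJ
  Bonds formed (products):
    C–C: 1 × 342 = 342
    C–H: 6 × 419 = 2514
    Σ(formed) = 2856 kJ
  ΔH_2 = 2602 − 2856 = −254 kJ
ΔH_1 − ΔH_2 = +122 kJ, so reaction 2 has the more negative ΔH; |ΔH_1 − ΔH_2| = 122 kJ.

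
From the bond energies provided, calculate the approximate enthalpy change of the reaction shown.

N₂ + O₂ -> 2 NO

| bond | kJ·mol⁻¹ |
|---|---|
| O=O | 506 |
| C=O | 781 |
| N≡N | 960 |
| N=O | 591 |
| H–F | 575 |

Bonds broken (reactants):
  N≡N: 1 × 960 = 960
  O=O: 1 × 506 = 506
  Σ(broken) = 1466 kJ
Bonds formed (products):
  N=O: 2 × 591 = 1182
  Σ(formed) = 1182 kJ
ΔH = Σ(broken) − Σ(formed) = 1466 − 1182 = +284 kJ

ΔH ≈ +284 kJ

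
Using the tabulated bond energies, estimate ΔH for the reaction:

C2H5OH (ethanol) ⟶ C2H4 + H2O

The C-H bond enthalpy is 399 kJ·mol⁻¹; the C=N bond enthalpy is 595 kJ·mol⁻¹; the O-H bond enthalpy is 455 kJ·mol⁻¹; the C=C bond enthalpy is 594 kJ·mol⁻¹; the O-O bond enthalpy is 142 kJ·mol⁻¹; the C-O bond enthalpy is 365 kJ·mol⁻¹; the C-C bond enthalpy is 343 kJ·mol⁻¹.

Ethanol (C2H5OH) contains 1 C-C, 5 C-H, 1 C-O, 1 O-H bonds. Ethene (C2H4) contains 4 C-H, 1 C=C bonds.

Bonds broken (reactants):
  C-C: 1 × 343 = 343
  C-H: 5 × 399 = 1995
  C-O: 1 × 365 = 365
  O-H: 1 × 455 = 455
  Σ(broken) = 3158 kJ
Bonds formed (products):
  C-H: 4 × 399 = 1596
  C=C: 1 × 594 = 594
  O-H: 2 × 455 = 910
  Σ(formed) = 3100 kJ
ΔH = Σ(broken) − Σ(formed) = 3158 − 3100 = +58 kJ

ΔH ≈ +58 kJ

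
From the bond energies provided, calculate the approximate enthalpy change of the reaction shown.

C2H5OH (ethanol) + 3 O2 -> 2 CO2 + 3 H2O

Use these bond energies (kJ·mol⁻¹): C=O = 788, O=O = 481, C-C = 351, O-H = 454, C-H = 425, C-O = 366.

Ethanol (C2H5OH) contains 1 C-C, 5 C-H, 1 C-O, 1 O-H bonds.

ΔH ≈ −1137 kJ

Bonds broken (reactants):
  C-C: 1 × 351 = 351
  C-H: 5 × 425 = 2125
  C-O: 1 × 366 = 366
  O-H: 1 × 454 = 454
  O=O: 3 × 481 = 1443
  Σ(broken) = 4739 kJ
Bonds formed (products):
  C=O: 4 × 788 = 3152
  O-H: 6 × 454 = 2724
  Σ(formed) = 5876 kJ
ΔH = Σ(broken) − Σ(formed) = 4739 − 5876 = −1137 kJ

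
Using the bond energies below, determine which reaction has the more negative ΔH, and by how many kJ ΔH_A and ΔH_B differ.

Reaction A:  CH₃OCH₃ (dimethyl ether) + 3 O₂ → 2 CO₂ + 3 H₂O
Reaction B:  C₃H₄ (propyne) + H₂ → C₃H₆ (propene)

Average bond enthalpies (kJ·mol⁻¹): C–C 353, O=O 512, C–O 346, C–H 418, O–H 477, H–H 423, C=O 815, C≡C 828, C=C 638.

Reaction A:
  Bonds broken (reactants):
    C–H: 6 × 418 = 2508
    C–O: 2 × 346 = 692
    O=O: 3 × 512 = 1536
    Σ(broken) = 4736 kJ
  Bonds formed (products):
    C=O: 4 × 815 = 3260
    O–H: 6 × 477 = 2862
    Σ(formed) = 6122 kJ
  ΔH_A = 4736 − 6122 = −1386 kJ
Reaction B:
  Bonds broken (reactants):
    C≡C: 1 × 828 = 828
    C–C: 1 × 353 = 353
    C–H: 4 × 418 = 1672
    H–H: 1 × 423 = 423
    Σ(broken) = 3276 kJ
  Bonds formed (products):
    C–C: 1 × 353 = 353
    C–H: 6 × 418 = 2508
    C=C: 1 × 638 = 638
    Σ(formed) = 3499 kJ
  ΔH_B = 3276 − 3499 = −223 kJ
ΔH_A − ΔH_B = −1163 kJ, so reaction A has the more negative ΔH; |ΔH_A − ΔH_B| = 1163 kJ.

Reaction A, by 1163 kJ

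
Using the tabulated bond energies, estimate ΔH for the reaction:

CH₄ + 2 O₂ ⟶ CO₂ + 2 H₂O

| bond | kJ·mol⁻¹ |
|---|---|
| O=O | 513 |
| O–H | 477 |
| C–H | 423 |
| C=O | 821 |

Bonds broken (reactants):
  C–H: 4 × 423 = 1692
  O=O: 2 × 513 = 1026
  Σ(broken) = 2718 kJ
Bonds formed (products):
  C=O: 2 × 821 = 1642
  O–H: 4 × 477 = 1908
  Σ(formed) = 3550 kJ
ΔH = Σ(broken) − Σ(formed) = 2718 − 3550 = −832 kJ

ΔH ≈ −832 kJ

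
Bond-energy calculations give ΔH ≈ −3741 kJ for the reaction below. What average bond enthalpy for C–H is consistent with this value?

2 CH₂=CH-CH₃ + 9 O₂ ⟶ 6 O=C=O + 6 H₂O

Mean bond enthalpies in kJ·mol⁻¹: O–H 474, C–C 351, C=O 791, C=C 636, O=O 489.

Let D be the C–H bond energy.
Σ(broken) = 2×351 + 12×D + 2×636 + 9×489 = 6375 + 12D
Σ(formed) = 12×791 + 12×474 = 15180
ΔH = Σ(broken) − Σ(formed) = (6375 + 12D) − (15180) = −8805 + 12D
Setting this equal to −3741 kJ gives 12D = 5064, so D = 422 kJ/mol.

D(C–H) ≈ 422 kJ/mol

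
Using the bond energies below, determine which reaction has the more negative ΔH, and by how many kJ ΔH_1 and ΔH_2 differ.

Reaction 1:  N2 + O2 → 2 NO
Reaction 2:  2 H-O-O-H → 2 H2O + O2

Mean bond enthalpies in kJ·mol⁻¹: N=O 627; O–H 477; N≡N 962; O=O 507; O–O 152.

Reaction 2, by 418 kJ

Reaction 1:
  Bonds broken (reactants):
    N≡N: 1 × 962 = 962
    O=O: 1 × 507 = 507
    Σ(broken) = 1469 kJ
  Bonds formed (products):
    N=O: 2 × 627 = 1254
    Σ(formed) = 1254 kJ
  ΔH_1 = 1469 − 1254 = +215 kJ
Reaction 2:
  Bonds broken (reactants):
    O–H: 4 × 477 = 1908
    O–O: 2 × 152 = 304
    Σ(broken) = 2212 kJ
  Bonds formed (products):
    O–H: 4 × 477 = 1908
    O=O: 1 × 507 = 507
    Σ(formed) = 2415 kJ
  ΔH_2 = 2212 − 2415 = −203 kJ
ΔH_1 − ΔH_2 = +418 kJ, so reaction 2 has the more negative ΔH; |ΔH_1 − ΔH_2| = 418 kJ.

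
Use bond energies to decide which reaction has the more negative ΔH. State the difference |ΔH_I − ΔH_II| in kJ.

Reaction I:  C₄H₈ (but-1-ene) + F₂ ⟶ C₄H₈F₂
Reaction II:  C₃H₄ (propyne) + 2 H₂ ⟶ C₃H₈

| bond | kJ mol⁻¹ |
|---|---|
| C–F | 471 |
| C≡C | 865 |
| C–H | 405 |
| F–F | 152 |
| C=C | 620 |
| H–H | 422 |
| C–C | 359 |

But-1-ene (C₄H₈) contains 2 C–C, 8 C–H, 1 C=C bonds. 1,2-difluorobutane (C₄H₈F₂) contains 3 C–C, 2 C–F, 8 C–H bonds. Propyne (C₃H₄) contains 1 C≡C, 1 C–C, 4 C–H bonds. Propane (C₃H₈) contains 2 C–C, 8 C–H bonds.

Reaction I, by 259 kJ

Reaction I:
  Bonds broken (reactants):
    C–C: 2 × 359 = 718
    C–H: 8 × 405 = 3240
    C=C: 1 × 620 = 620
    F–F: 1 × 152 = 152
    Σ(broken) = 4730 kJ
  Bonds formed (products):
    C–C: 3 × 359 = 1077
    C–F: 2 × 471 = 942
    C–H: 8 × 405 = 3240
    Σ(formed) = 5259 kJ
  ΔH_I = 4730 − 5259 = −529 kJ
Reaction II:
  Bonds broken (reactants):
    C≡C: 1 × 865 = 865
    C–C: 1 × 359 = 359
    C–H: 4 × 405 = 1620
    H–H: 2 × 422 = 844
    Σ(broken) = 3688 kJ
  Bonds formed (products):
    C–C: 2 × 359 = 718
    C–H: 8 × 405 = 3240
    Σ(formed) = 3958 kJ
  ΔH_II = 3688 − 3958 = −270 kJ
ΔH_I − ΔH_II = −259 kJ, so reaction I has the more negative ΔH; |ΔH_I − ΔH_II| = 259 kJ.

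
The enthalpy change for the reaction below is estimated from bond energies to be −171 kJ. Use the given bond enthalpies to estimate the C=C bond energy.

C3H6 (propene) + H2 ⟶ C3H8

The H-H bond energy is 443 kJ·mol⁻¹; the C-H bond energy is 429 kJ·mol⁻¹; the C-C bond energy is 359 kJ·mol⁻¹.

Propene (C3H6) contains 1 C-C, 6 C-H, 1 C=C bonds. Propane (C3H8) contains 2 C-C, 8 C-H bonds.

D(C=C) ≈ 603 kJ/mol

Let D be the C=C bond energy.
Σ(broken) = 1×359 + 6×429 + 1×D + 1×443 = 3376 + D
Σ(formed) = 2×359 + 8×429 = 4150
ΔH = Σ(broken) − Σ(formed) = (3376 + D) − (4150) = −774 + D
Setting this equal to −171 kJ gives D = 603 kJ/mol.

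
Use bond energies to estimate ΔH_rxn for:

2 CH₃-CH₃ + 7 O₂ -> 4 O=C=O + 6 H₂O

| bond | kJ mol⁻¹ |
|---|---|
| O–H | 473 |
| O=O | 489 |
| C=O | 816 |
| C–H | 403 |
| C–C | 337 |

ΔH ≈ −3271 kJ

Bonds broken (reactants):
  C–C: 2 × 337 = 674
  C–H: 12 × 403 = 4836
  O=O: 7 × 489 = 3423
  Σ(broken) = 8933 kJ
Bonds formed (products):
  C=O: 8 × 816 = 6528
  O–H: 12 × 473 = 5676
  Σ(formed) = 12204 kJ
ΔH = Σ(broken) − Σ(formed) = 8933 − 12204 = −3271 kJ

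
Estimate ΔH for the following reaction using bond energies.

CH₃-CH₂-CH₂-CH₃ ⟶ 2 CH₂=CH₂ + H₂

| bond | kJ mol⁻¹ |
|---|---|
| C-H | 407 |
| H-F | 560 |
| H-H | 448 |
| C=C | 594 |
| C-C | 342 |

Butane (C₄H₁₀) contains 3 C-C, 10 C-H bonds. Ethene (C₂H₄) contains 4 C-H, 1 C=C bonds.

Bonds broken (reactants):
  C-C: 3 × 342 = 1026
  C-H: 10 × 407 = 4070
  Σ(broken) = 5096 kJ
Bonds formed (products):
  C-H: 8 × 407 = 3256
  C=C: 2 × 594 = 1188
  H-H: 1 × 448 = 448
  Σ(formed) = 4892 kJ
ΔH = Σ(broken) − Σ(formed) = 5096 − 4892 = +204 kJ

ΔH ≈ +204 kJ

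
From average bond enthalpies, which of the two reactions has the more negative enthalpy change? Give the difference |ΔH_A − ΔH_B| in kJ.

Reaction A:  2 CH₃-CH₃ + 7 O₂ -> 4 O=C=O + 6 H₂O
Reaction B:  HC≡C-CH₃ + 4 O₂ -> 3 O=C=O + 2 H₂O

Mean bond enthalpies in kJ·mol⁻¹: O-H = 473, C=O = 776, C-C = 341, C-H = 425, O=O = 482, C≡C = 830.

Reaction A:
  Bonds broken (reactants):
    C-C: 2 × 341 = 682
    C-H: 12 × 425 = 5100
    O=O: 7 × 482 = 3374
    Σ(broken) = 9156 kJ
  Bonds formed (products):
    C=O: 8 × 776 = 6208
    O-H: 12 × 473 = 5676
    Σ(formed) = 11884 kJ
  ΔH_A = 9156 − 11884 = −2728 kJ
Reaction B:
  Bonds broken (reactants):
    C≡C: 1 × 830 = 830
    C-C: 1 × 341 = 341
    C-H: 4 × 425 = 1700
    O=O: 4 × 482 = 1928
    Σ(broken) = 4799 kJ
  Bonds formed (products):
    C=O: 6 × 776 = 4656
    O-H: 4 × 473 = 1892
    Σ(formed) = 6548 kJ
  ΔH_B = 4799 − 6548 = −1749 kJ
ΔH_A − ΔH_B = −979 kJ, so reaction A has the more negative ΔH; |ΔH_A − ΔH_B| = 979 kJ.

Reaction A, by 979 kJ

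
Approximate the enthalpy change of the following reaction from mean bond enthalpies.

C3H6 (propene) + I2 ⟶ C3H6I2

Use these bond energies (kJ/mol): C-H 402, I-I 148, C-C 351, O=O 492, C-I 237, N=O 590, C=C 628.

Bonds broken (reactants):
  C-C: 1 × 351 = 351
  C-H: 6 × 402 = 2412
  C=C: 1 × 628 = 628
  I-I: 1 × 148 = 148
  Σ(broken) = 3539 kJ
Bonds formed (products):
  C-C: 2 × 351 = 702
  C-H: 6 × 402 = 2412
  C-I: 2 × 237 = 474
  Σ(formed) = 3588 kJ
ΔH = Σ(broken) − Σ(formed) = 3539 − 3588 = −49 kJ

ΔH ≈ −49 kJ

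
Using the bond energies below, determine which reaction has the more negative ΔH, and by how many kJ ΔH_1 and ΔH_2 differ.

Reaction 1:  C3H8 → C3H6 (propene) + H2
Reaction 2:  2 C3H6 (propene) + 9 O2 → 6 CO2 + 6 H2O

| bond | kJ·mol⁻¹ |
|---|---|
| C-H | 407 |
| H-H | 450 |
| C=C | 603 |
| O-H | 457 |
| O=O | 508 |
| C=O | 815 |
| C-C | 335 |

Reaction 1:
  Bonds broken (reactants):
    C-C: 2 × 335 = 670
    C-H: 8 × 407 = 3256
    Σ(broken) = 3926 kJ
  Bonds formed (products):
    C-C: 1 × 335 = 335
    C-H: 6 × 407 = 2442
    C=C: 1 × 603 = 603
    H-H: 1 × 450 = 450
    Σ(formed) = 3830 kJ
  ΔH_1 = 3926 − 3830 = +96 kJ
Reaction 2:
  Bonds broken (reactants):
    C-C: 2 × 335 = 670
    C-H: 12 × 407 = 4884
    C=C: 2 × 603 = 1206
    O=O: 9 × 508 = 4572
    Σ(broken) = 11332 kJ
  Bonds formed (products):
    C=O: 12 × 815 = 9780
    O-H: 12 × 457 = 5484
    Σ(formed) = 15264 kJ
  ΔH_2 = 11332 − 15264 = −3932 kJ
ΔH_1 − ΔH_2 = +4028 kJ, so reaction 2 has the more negative ΔH; |ΔH_1 − ΔH_2| = 4028 kJ.

Reaction 2, by 4028 kJ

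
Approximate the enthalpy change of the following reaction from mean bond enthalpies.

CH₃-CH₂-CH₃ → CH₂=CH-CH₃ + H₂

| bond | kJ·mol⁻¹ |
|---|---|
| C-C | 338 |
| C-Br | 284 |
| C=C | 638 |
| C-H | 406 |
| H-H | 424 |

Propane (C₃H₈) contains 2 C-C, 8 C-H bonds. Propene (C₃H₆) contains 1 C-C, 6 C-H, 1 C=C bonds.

ΔH ≈ +88 kJ

Bonds broken (reactants):
  C-C: 2 × 338 = 676
  C-H: 8 × 406 = 3248
  Σ(broken) = 3924 kJ
Bonds formed (products):
  C-C: 1 × 338 = 338
  C-H: 6 × 406 = 2436
  C=C: 1 × 638 = 638
  H-H: 1 × 424 = 424
  Σ(formed) = 3836 kJ
ΔH = Σ(broken) − Σ(formed) = 3924 − 3836 = +88 kJ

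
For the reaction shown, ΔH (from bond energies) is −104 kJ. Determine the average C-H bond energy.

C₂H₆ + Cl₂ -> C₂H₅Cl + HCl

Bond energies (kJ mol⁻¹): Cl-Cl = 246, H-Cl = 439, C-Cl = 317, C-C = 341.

D(C-H) ≈ 406 kJ/mol

Let D be the C-H bond energy.
Σ(broken) = 1×341 + 6×D + 1×246 = 587 + 6D
Σ(formed) = 1×341 + 1×317 + 5×D + 1×439 = 1097 + 5D
ΔH = Σ(broken) − Σ(formed) = (587 + 6D) − (1097 + 5D) = −510 + D
Setting this equal to −104 kJ gives D = 406 kJ/mol.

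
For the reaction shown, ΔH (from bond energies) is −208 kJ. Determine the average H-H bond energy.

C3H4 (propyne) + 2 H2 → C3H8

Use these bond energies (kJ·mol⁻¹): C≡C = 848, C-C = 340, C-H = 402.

Let D be the H-H bond energy.
Σ(broken) = 1×848 + 1×340 + 4×402 + 2×D = 2796 + 2D
Σ(formed) = 2×340 + 8×402 = 3896
ΔH = Σ(broken) − Σ(formed) = (2796 + 2D) − (3896) = −1100 + 2D
Setting this equal to −208 kJ gives 2D = 892, so D = 446 kJ/mol.

D(H-H) ≈ 446 kJ/mol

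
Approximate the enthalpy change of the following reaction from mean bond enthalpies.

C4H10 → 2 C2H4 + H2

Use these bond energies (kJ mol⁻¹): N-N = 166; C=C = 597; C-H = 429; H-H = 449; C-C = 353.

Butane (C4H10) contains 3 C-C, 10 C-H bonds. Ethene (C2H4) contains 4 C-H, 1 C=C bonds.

Bonds broken (reactants):
  C-C: 3 × 353 = 1059
  C-H: 10 × 429 = 4290
  Σ(broken) = 5349 kJ
Bonds formed (products):
  C-H: 8 × 429 = 3432
  C=C: 2 × 597 = 1194
  H-H: 1 × 449 = 449
  Σ(formed) = 5075 kJ
ΔH = Σ(broken) − Σ(formed) = 5349 − 5075 = +274 kJ

ΔH ≈ +274 kJ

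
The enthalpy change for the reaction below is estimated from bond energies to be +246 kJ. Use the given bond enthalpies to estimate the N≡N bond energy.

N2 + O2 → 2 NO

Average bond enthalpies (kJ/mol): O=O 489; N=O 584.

D(N≡N) ≈ 925 kJ/mol

Let D be the N≡N bond energy.
Σ(broken) = 1×D + 1×489 = 489 + D
Σ(formed) = 2×584 = 1168
ΔH = Σ(broken) − Σ(formed) = (489 + D) − (1168) = −679 + D
Setting this equal to +246 kJ gives D = 925 kJ/mol.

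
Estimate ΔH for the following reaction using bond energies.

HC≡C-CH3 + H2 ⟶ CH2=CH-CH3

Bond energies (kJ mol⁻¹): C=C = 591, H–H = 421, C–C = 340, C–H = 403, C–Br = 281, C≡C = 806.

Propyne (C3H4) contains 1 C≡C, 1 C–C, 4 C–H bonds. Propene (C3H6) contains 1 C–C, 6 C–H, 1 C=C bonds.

ΔH ≈ −170 kJ

Bonds broken (reactants):
  C≡C: 1 × 806 = 806
  C–C: 1 × 340 = 340
  C–H: 4 × 403 = 1612
  H–H: 1 × 421 = 421
  Σ(broken) = 3179 kJ
Bonds formed (products):
  C–C: 1 × 340 = 340
  C–H: 6 × 403 = 2418
  C=C: 1 × 591 = 591
  Σ(formed) = 3349 kJ
ΔH = Σ(broken) − Σ(formed) = 3179 − 3349 = −170 kJ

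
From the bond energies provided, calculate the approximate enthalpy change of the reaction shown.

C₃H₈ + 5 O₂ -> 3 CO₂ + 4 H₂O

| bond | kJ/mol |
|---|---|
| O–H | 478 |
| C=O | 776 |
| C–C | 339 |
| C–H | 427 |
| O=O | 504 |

Bonds broken (reactants):
  C–C: 2 × 339 = 678
  C–H: 8 × 427 = 3416
  O=O: 5 × 504 = 2520
  Σ(broken) = 6614 kJ
Bonds formed (products):
  C=O: 6 × 776 = 4656
  O–H: 8 × 478 = 3824
  Σ(formed) = 8480 kJ
ΔH = Σ(broken) − Σ(formed) = 6614 − 8480 = −1866 kJ

ΔH ≈ −1866 kJ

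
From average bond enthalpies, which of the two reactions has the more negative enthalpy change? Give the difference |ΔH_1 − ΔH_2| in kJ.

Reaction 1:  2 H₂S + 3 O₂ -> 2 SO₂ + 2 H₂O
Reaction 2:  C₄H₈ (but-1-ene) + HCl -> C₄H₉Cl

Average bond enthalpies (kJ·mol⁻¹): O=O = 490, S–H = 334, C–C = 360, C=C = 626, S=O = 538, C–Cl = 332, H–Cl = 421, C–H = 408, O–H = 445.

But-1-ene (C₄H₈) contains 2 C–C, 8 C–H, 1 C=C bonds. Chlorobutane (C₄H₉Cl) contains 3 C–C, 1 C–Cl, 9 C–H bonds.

Reaction 1:
  Bonds broken (reactants):
    O=O: 3 × 490 = 1470
    S–H: 4 × 334 = 1336
    Σ(broken) = 2806 kJ
  Bonds formed (products):
    O–H: 4 × 445 = 1780
    S=O: 4 × 538 = 2152
    Σ(formed) = 3932 kJ
  ΔH_1 = 2806 − 3932 = −1126 kJ
Reaction 2:
  Bonds broken (reactants):
    C–C: 2 × 360 = 720
    C–H: 8 × 408 = 3264
    C=C: 1 × 626 = 626
    H–Cl: 1 × 421 = 421
    Σ(broken) = 5031 kJ
  Bonds formed (products):
    C–C: 3 × 360 = 1080
    C–Cl: 1 × 332 = 332
    C–H: 9 × 408 = 3672
    Σ(formed) = 5084 kJ
  ΔH_2 = 5031 − 5084 = −53 kJ
ΔH_1 − ΔH_2 = −1073 kJ, so reaction 1 has the more negative ΔH; |ΔH_1 − ΔH_2| = 1073 kJ.

Reaction 1, by 1073 kJ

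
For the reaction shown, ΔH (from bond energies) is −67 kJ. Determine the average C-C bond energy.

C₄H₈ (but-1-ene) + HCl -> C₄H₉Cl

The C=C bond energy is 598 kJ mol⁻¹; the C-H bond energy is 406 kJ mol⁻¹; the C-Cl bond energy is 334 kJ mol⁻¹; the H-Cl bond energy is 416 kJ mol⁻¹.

Let D be the C-C bond energy.
Σ(broken) = 2×D + 8×406 + 1×598 + 1×416 = 4262 + 2D
Σ(formed) = 3×D + 1×334 + 9×406 = 3988 + 3D
ΔH = Σ(broken) − Σ(formed) = (4262 + 2D) − (3988 + 3D) = +274 − D
Setting this equal to −67 kJ gives D = 341 kJ/mol.

D(C-C) ≈ 341 kJ/mol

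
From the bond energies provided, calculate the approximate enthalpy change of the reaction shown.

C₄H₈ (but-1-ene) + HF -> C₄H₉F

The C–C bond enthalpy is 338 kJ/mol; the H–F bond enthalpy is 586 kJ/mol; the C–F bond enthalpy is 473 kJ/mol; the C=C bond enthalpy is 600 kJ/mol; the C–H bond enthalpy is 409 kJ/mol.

ΔH ≈ −34 kJ

Bonds broken (reactants):
  C–C: 2 × 338 = 676
  C–H: 8 × 409 = 3272
  C=C: 1 × 600 = 600
  H–F: 1 × 586 = 586
  Σ(broken) = 5134 kJ
Bonds formed (products):
  C–C: 3 × 338 = 1014
  C–F: 1 × 473 = 473
  C–H: 9 × 409 = 3681
  Σ(formed) = 5168 kJ
ΔH = Σ(broken) − Σ(formed) = 5134 − 5168 = −34 kJ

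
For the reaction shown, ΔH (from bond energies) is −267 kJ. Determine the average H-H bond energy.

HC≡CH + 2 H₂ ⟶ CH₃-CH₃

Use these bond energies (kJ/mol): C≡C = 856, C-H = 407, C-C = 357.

D(H-H) ≈ 431 kJ/mol

Let D be the H-H bond energy.
Σ(broken) = 1×856 + 2×407 + 2×D = 1670 + 2D
Σ(formed) = 1×357 + 6×407 = 2799
ΔH = Σ(broken) − Σ(formed) = (1670 + 2D) − (2799) = −1129 + 2D
Setting this equal to −267 kJ gives 2D = 862, so D = 431 kJ/mol.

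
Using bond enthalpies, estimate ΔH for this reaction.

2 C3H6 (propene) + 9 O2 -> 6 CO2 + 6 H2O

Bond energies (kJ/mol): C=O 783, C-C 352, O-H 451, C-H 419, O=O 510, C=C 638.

ΔH ≈ −3210 kJ

Bonds broken (reactants):
  C-C: 2 × 352 = 704
  C-H: 12 × 419 = 5028
  C=C: 2 × 638 = 1276
  O=O: 9 × 510 = 4590
  Σ(broken) = 11598 kJ
Bonds formed (products):
  C=O: 12 × 783 = 9396
  O-H: 12 × 451 = 5412
  Σ(formed) = 14808 kJ
ΔH = Σ(broken) − Σ(formed) = 11598 − 14808 = −3210 kJ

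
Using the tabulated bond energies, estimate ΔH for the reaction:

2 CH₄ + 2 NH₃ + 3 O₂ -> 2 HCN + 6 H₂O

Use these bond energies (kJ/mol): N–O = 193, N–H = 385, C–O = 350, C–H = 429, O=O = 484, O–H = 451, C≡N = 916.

ΔH ≈ −908 kJ

Bonds broken (reactants):
  C–H: 8 × 429 = 3432
  N–H: 6 × 385 = 2310
  O=O: 3 × 484 = 1452
  Σ(broken) = 7194 kJ
Bonds formed (products):
  C≡N: 2 × 916 = 1832
  C–H: 2 × 429 = 858
  O–H: 12 × 451 = 5412
  Σ(formed) = 8102 kJ
ΔH = Σ(broken) − Σ(formed) = 7194 − 8102 = −908 kJ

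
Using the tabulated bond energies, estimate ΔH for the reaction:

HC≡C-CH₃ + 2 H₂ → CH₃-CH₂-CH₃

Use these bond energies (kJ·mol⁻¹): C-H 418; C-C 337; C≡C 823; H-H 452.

ΔH ≈ −282 kJ

Bonds broken (reactants):
  C≡C: 1 × 823 = 823
  C-C: 1 × 337 = 337
  C-H: 4 × 418 = 1672
  H-H: 2 × 452 = 904
  Σ(broken) = 3736 kJ
Bonds formed (products):
  C-C: 2 × 337 = 674
  C-H: 8 × 418 = 3344
  Σ(formed) = 4018 kJ
ΔH = Σ(broken) − Σ(formed) = 3736 − 4018 = −282 kJ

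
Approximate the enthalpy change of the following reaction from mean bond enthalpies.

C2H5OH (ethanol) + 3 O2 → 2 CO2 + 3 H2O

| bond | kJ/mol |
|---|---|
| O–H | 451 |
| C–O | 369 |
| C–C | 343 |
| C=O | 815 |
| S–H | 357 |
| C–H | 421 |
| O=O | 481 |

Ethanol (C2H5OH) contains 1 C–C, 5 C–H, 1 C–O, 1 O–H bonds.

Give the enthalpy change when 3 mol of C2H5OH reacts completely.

Bonds broken (reactants):
  C–C: 1 × 343 = 343
  C–H: 5 × 421 = 2105
  C–O: 1 × 369 = 369
  O–H: 1 × 451 = 451
  O=O: 3 × 481 = 1443
  Σ(broken) = 4711 kJ
Bonds formed (products):
  C=O: 4 × 815 = 3260
  O–H: 6 × 451 = 2706
  Σ(formed) = 5966 kJ
ΔH = Σ(broken) − Σ(formed) = 4711 − 5966 = −1255 kJ
For 3× the reaction as written: 3 × (−1255) = −3765 kJ

ΔH = −3765 kJ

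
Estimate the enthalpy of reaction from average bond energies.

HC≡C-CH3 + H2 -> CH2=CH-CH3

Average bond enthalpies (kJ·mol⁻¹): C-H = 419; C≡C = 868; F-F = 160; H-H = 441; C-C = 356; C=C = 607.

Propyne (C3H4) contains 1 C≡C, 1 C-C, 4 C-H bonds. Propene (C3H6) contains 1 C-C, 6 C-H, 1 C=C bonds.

ΔH ≈ −136 kJ

Bonds broken (reactants):
  C≡C: 1 × 868 = 868
  C-C: 1 × 356 = 356
  C-H: 4 × 419 = 1676
  H-H: 1 × 441 = 441
  Σ(broken) = 3341 kJ
Bonds formed (products):
  C-C: 1 × 356 = 356
  C-H: 6 × 419 = 2514
  C=C: 1 × 607 = 607
  Σ(formed) = 3477 kJ
ΔH = Σ(broken) − Σ(formed) = 3341 − 3477 = −136 kJ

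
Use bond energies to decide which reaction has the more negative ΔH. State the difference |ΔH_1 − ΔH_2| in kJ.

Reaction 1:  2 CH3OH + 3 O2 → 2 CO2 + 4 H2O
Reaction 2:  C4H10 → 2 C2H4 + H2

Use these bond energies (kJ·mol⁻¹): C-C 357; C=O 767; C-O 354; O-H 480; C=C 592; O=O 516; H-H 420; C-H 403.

Reaction 1:
  Bonds broken (reactants):
    C-H: 6 × 403 = 2418
    C-O: 2 × 354 = 708
    O-H: 2 × 480 = 960
    O=O: 3 × 516 = 1548
    Σ(broken) = 5634 kJ
  Bonds formed (products):
    C=O: 4 × 767 = 3068
    O-H: 8 × 480 = 3840
    Σ(formed) = 6908 kJ
  ΔH_1 = 5634 − 6908 = −1274 kJ
Reaction 2:
  Bonds broken (reactants):
    C-C: 3 × 357 = 1071
    C-H: 10 × 403 = 4030
    Σ(broken) = 5101 kJ
  Bonds formed (products):
    C-H: 8 × 403 = 3224
    C=C: 2 × 592 = 1184
    H-H: 1 × 420 = 420
    Σ(formed) = 4828 kJ
  ΔH_2 = 5101 − 4828 = +273 kJ
ΔH_1 − ΔH_2 = −1547 kJ, so reaction 1 has the more negative ΔH; |ΔH_1 − ΔH_2| = 1547 kJ.

Reaction 1, by 1547 kJ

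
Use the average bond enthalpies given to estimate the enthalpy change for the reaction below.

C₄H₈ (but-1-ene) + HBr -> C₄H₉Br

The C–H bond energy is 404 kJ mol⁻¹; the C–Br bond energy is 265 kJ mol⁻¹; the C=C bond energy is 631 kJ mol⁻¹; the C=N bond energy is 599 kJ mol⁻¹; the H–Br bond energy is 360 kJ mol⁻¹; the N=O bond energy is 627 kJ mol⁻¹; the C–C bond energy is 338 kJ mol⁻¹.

ΔH ≈ −16 kJ

Bonds broken (reactants):
  C–C: 2 × 338 = 676
  C–H: 8 × 404 = 3232
  C=C: 1 × 631 = 631
  H–Br: 1 × 360 = 360
  Σ(broken) = 4899 kJ
Bonds formed (products):
  C–Br: 1 × 265 = 265
  C–C: 3 × 338 = 1014
  C–H: 9 × 404 = 3636
  Σ(formed) = 4915 kJ
ΔH = Σ(broken) − Σ(formed) = 4899 − 4915 = −16 kJ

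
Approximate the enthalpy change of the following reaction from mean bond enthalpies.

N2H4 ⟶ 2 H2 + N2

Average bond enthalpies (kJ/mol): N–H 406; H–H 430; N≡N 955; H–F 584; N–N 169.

Bonds broken (reactants):
  N–H: 4 × 406 = 1624
  N–N: 1 × 169 = 169
  Σ(broken) = 1793 kJ
Bonds formed (products):
  H–H: 2 × 430 = 860
  N≡N: 1 × 955 = 955
  Σ(formed) = 1815 kJ
ΔH = Σ(broken) − Σ(formed) = 1793 − 1815 = −22 kJ

ΔH ≈ −22 kJ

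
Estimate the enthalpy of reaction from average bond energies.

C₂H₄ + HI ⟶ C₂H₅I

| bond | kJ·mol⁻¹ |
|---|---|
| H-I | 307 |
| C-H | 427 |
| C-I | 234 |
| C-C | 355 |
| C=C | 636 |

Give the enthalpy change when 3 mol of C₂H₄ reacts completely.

Bonds broken (reactants):
  C-H: 4 × 427 = 1708
  C=C: 1 × 636 = 636
  H-I: 1 × 307 = 307
  Σ(broken) = 2651 kJ
Bonds formed (products):
  C-C: 1 × 355 = 355
  C-H: 5 × 427 = 2135
  C-I: 1 × 234 = 234
  Σ(formed) = 2724 kJ
ΔH = Σ(broken) − Σ(formed) = 2651 − 2724 = −73 kJ
For 3× the reaction as written: 3 × (−73) = −219 kJ

ΔH = −219 kJ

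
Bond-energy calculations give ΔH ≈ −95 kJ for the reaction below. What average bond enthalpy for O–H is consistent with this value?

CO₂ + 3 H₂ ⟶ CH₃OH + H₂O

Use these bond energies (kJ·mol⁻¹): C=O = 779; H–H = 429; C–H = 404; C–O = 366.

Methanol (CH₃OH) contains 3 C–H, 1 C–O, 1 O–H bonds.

D(O–H) ≈ 454 kJ/mol

Let D be the O–H bond energy.
Σ(broken) = 2×779 + 3×429 = 2845
Σ(formed) = 3×404 + 1×366 + 3×D = 1578 + 3D
ΔH = Σ(broken) − Σ(formed) = (2845) − (1578 + 3D) = +1267 − 3D
Setting this equal to −95 kJ gives 3D = 1362, so D = 454 kJ/mol.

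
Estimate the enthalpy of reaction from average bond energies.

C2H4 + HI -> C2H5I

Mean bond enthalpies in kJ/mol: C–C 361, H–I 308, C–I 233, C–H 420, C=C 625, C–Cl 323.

Bonds broken (reactants):
  C–H: 4 × 420 = 1680
  C=C: 1 × 625 = 625
  H–I: 1 × 308 = 308
  Σ(broken) = 2613 kJ
Bonds formed (products):
  C–C: 1 × 361 = 361
  C–H: 5 × 420 = 2100
  C–I: 1 × 233 = 233
  Σ(formed) = 2694 kJ
ΔH = Σ(broken) − Σ(formed) = 2613 − 2694 = −81 kJ

ΔH ≈ −81 kJ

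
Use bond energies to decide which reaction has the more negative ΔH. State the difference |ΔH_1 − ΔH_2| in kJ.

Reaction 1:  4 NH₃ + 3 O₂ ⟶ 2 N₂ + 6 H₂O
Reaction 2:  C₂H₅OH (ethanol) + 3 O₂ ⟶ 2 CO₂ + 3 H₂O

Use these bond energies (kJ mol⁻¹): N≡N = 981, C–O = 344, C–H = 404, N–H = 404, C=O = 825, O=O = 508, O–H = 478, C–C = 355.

Reaction 1:
  Bonds broken (reactants):
    N–H: 12 × 404 = 4848
    O=O: 3 × 508 = 1524
    Σ(broken) = 6372 kJ
  Bonds formed (products):
    N≡N: 2 × 981 = 1962
    O–H: 12 × 478 = 5736
    Σ(formed) = 7698 kJ
  ΔH_1 = 6372 − 7698 = −1326 kJ
Reaction 2:
  Bonds broken (reactants):
    C–C: 1 × 355 = 355
    C–H: 5 × 404 = 2020
    C–O: 1 × 344 = 344
    O–H: 1 × 478 = 478
    O=O: 3 × 508 = 1524
    Σ(broken) = 4721 kJ
  Bonds formed (products):
    C=O: 4 × 825 = 3300
    O–H: 6 × 478 = 2868
    Σ(formed) = 6168 kJ
  ΔH_2 = 4721 − 6168 = −1447 kJ
ΔH_1 − ΔH_2 = +121 kJ, so reaction 2 has the more negative ΔH; |ΔH_1 − ΔH_2| = 121 kJ.

Reaction 2, by 121 kJ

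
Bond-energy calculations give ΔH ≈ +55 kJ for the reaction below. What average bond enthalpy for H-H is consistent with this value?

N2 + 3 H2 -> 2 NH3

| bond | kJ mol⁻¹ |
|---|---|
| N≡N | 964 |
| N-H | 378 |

Let D be the H-H bond energy.
Σ(broken) = 3×D + 1×964 = 964 + 3D
Σ(formed) = 6×378 = 2268
ΔH = Σ(broken) − Σ(formed) = (964 + 3D) − (2268) = −1304 + 3D
Setting this equal to +55 kJ gives 3D = 1359, so D = 453 kJ/mol.

D(H-H) ≈ 453 kJ/mol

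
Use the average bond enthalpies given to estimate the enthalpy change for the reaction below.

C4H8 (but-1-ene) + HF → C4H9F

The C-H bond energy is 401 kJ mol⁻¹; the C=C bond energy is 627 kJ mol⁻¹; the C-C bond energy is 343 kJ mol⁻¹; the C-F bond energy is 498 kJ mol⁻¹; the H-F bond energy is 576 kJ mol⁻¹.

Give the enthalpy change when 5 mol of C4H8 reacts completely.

Bonds broken (reactants):
  C-C: 2 × 343 = 686
  C-H: 8 × 401 = 3208
  C=C: 1 × 627 = 627
  H-F: 1 × 576 = 576
  Σ(broken) = 5097 kJ
Bonds formed (products):
  C-C: 3 × 343 = 1029
  C-F: 1 × 498 = 498
  C-H: 9 × 401 = 3609
  Σ(formed) = 5136 kJ
ΔH = Σ(broken) − Σ(formed) = 5097 − 5136 = −39 kJ
For 5× the reaction as written: 5 × (−39) = −195 kJ

ΔH = −195 kJ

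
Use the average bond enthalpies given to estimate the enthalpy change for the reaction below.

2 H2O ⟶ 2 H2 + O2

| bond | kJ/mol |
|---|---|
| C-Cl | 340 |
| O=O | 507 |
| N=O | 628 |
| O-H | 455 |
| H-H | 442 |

Bonds broken (reactants):
  O-H: 4 × 455 = 1820
  Σ(broken) = 1820 kJ
Bonds formed (products):
  H-H: 2 × 442 = 884
  O=O: 1 × 507 = 507
  Σ(formed) = 1391 kJ
ΔH = Σ(broken) − Σ(formed) = 1820 − 1391 = +429 kJ

ΔH ≈ +429 kJ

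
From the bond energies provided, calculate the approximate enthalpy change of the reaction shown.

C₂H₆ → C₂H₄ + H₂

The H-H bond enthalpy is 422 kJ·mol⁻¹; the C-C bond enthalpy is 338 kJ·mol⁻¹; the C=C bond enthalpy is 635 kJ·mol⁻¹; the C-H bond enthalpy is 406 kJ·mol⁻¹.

ΔH ≈ +93 kJ

Bonds broken (reactants):
  C-C: 1 × 338 = 338
  C-H: 6 × 406 = 2436
  Σ(broken) = 2774 kJ
Bonds formed (products):
  C-H: 4 × 406 = 1624
  C=C: 1 × 635 = 635
  H-H: 1 × 422 = 422
  Σ(formed) = 2681 kJ
ΔH = Σ(broken) − Σ(formed) = 2774 − 2681 = +93 kJ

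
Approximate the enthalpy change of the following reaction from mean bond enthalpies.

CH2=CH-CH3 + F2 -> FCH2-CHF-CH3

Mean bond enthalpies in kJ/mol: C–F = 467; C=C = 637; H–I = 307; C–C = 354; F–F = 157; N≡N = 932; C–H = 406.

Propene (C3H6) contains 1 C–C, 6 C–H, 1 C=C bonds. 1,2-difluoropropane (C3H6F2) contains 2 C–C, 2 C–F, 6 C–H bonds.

ΔH ≈ −494 kJ

Bonds broken (reactants):
  C–C: 1 × 354 = 354
  C–H: 6 × 406 = 2436
  C=C: 1 × 637 = 637
  F–F: 1 × 157 = 157
  Σ(broken) = 3584 kJ
Bonds formed (products):
  C–C: 2 × 354 = 708
  C–F: 2 × 467 = 934
  C–H: 6 × 406 = 2436
  Σ(formed) = 4078 kJ
ΔH = Σ(broken) − Σ(formed) = 3584 − 4078 = −494 kJ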